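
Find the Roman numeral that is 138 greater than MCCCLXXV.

MCCCLXXV = 1375
1375 + 138 = 1513

MDXIII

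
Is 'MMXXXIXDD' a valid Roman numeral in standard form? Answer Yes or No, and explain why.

'MMXXXIXDD': D should not appear more than once

No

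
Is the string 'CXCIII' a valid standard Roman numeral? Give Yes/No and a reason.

'CXCIII': Check the rules: uses only the symbols I, V, X, L, C, D, M; no symbol is repeated more than three times in a row; V, L and D each appear at most once; the only place a smaller symbol precedes a larger one is the allowed subtractive pair XC, the symbol right after such a pair (if any) is smaller than the pair's first symbol, and otherwise the values never increase from left to right. Value: C (100) + XC (90) + I (1) + I (1) + I (1) = 193. So it is a valid standard Roman numeral.

Yes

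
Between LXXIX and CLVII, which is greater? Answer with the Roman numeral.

LXXIX = 79
CLVII = 157
157 is larger

CLVII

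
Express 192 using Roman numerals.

Convert 192 to Roman numerals:
  192 contains 1×100 (C)
  92 contains 1×90 (XC)
  2 contains 2×1 (II)

CXCII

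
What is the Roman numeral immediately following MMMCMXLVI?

MMMCMXLVI = 3946, so the next integer is 3946 + 1 = 3947

MMMCMXLVII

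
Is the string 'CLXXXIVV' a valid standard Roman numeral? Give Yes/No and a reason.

'CLXXXIVV': V should not appear more than once

No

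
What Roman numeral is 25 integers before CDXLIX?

CDXLIX = 449
449 - 25 = 424

CDXXIV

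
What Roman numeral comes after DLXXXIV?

DLXXXIV = 584, so the next integer is 584 + 1 = 585

DLXXXV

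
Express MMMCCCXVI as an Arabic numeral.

MMMCCCXVI: M=1000, M=1000, M=1000, C=100, C=100, C=100, X=10, V=5, I=1
1000 + 1000 + 1000 + 100 + 100 + 100 + 10 + 5 + 1 = 3316

3316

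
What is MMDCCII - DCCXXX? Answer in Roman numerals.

MMDCCII = 2702
DCCXXX = 730
2702 - 730 = 1972

MCMLXXII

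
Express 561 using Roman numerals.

Convert 561 to Roman numerals:
  561 contains 1×500 (D)
  61 contains 1×50 (L)
  11 contains 1×10 (X)
  1 contains 1×1 (I)

DLXI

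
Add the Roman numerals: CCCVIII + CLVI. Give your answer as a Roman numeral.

CCCVIII = 308
CLVI = 156
308 + 156 = 464

CDLXIV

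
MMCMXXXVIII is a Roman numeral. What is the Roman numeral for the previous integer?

MMCMXXXVIII = 2938, so the previous integer is 2938 - 1 = 2937

MMCMXXXVII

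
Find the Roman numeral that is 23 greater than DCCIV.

DCCIV = 704
704 + 23 = 727

DCCXXVII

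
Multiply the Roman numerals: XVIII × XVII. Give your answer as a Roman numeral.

XVIII = 18
XVII = 17
18 × 17 = 306

CCCVI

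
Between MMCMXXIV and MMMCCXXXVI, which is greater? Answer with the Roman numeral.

MMCMXXIV = 2924
MMMCCXXXVI = 3236
3236 is larger

MMMCCXXXVI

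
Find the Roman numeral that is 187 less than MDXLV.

MDXLV = 1545
1545 - 187 = 1358

MCCCLVIII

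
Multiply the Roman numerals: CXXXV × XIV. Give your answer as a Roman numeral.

CXXXV = 135
XIV = 14
135 × 14 = 1890

MDCCCXC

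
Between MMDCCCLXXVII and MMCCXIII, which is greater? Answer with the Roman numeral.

MMDCCCLXXVII = 2877
MMCCXIII = 2213
2877 is larger

MMDCCCLXXVII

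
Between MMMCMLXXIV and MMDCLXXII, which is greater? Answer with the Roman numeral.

MMMCMLXXIV = 3974
MMDCLXXII = 2672
3974 is larger

MMMCMLXXIV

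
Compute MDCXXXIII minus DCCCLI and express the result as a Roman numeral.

MDCXXXIII = 1633
DCCCLI = 851
1633 - 851 = 782

DCCLXXXII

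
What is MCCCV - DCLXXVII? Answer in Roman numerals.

MCCCV = 1305
DCLXXVII = 677
1305 - 677 = 628

DCXXVIII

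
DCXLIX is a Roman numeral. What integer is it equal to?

DCXLIX: D=500, C=100, XL=40, IX=9
500 + 100 + 40 + 9 = 649

649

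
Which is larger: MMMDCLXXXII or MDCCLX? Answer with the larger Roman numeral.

MMMDCLXXXII = 3682
MDCCLX = 1760
3682 is larger

MMMDCLXXXII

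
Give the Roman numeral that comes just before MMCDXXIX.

MMCDXXIX = 2429; previous is 2428

MMCDXXVIII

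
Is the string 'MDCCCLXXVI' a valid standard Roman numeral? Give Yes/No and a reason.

'MDCCCLXXVI': Check the rules: uses only the symbols I, V, X, L, C, D, M; no symbol is repeated more than three times in a row; V, L and D each appear at most once; no smaller symbol precedes a larger one (values never increase from left to right). Value: M (1000) + D (500) + C (100) + C (100) + C (100) + L (50) + X (10) + X (10) + V (5) + I (1) = 1876. So it is a valid standard Roman numeral.

Yes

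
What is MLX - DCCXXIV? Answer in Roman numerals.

MLX = 1060
DCCXXIV = 724
1060 - 724 = 336

CCCXXXVI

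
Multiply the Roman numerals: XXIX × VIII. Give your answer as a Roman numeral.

XXIX = 29
VIII = 8
29 × 8 = 232

CCXXXII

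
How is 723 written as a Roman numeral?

Convert 723 to Roman numerals:
  723 contains 1×500 (D)
  223 contains 2×100 (CC)
  23 contains 2×10 (XX)
  3 contains 3×1 (III)

DCCXXIII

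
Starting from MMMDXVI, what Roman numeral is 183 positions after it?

MMMDXVI = 3516
3516 + 183 = 3699

MMMDCXCIX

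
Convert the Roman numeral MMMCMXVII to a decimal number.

MMMCMXVII: M=1000, M=1000, M=1000, CM=900, X=10, V=5, I=1, I=1
1000 + 1000 + 1000 + 900 + 10 + 5 + 1 + 1 = 3917

3917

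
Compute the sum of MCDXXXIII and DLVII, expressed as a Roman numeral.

MCDXXXIII = 1433
DLVII = 557
1433 + 557 = 1990

MCMXC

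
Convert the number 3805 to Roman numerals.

Convert 3805 to Roman numerals:
  3805 contains 3×1000 (MMM)
  805 contains 1×500 (D)
  305 contains 3×100 (CCC)
  5 contains 1×5 (V)

MMMDCCCV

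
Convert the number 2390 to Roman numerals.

Convert 2390 to Roman numerals:
  2390 contains 2×1000 (MM)
  390 contains 3×100 (CCC)
  90 contains 1×90 (XC)

MMCCCXC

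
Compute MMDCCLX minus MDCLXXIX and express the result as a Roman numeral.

MMDCCLX = 2760
MDCLXXIX = 1679
2760 - 1679 = 1081

MLXXXI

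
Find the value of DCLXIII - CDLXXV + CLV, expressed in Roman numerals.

DCLXIII = 663, CDLXXV = 475, CLV = 155
663 - 475 = 188
188 + 155 = 343

CCCXLIII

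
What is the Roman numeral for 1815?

Convert 1815 to Roman numerals:
  1815 contains 1×1000 (M)
  815 contains 1×500 (D)
  315 contains 3×100 (CCC)
  15 contains 1×10 (X)
  5 contains 1×5 (V)

MDCCCXV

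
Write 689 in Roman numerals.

Convert 689 to Roman numerals:
  689 contains 1×500 (D)
  189 contains 1×100 (C)
  89 contains 1×50 (L)
  39 contains 3×10 (XXX)
  9 contains 1×9 (IX)

DCLXXXIX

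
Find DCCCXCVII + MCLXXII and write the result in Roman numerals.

DCCCXCVII = 897
MCLXXII = 1172
897 + 1172 = 2069

MMLXIX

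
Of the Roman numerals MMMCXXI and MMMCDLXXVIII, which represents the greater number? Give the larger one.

MMMCXXI = 3121
MMMCDLXXVIII = 3478
3478 is larger

MMMCDLXXVIII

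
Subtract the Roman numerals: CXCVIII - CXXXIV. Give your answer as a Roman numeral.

CXCVIII = 198
CXXXIV = 134
198 - 134 = 64

LXIV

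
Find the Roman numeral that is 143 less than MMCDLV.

MMCDLV = 2455
2455 - 143 = 2312

MMCCCXII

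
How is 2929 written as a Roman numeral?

Convert 2929 to Roman numerals:
  2929 contains 2×1000 (MM)
  929 contains 1×900 (CM)
  29 contains 2×10 (XX)
  9 contains 1×9 (IX)

MMCMXXIX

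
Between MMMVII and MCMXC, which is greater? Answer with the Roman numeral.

MMMVII = 3007
MCMXC = 1990
3007 is larger

MMMVII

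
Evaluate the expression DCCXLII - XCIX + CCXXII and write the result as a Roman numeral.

DCCXLII = 742, XCIX = 99, CCXXII = 222
742 - 99 = 643
643 + 222 = 865

DCCCLXV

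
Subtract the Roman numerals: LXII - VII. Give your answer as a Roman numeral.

LXII = 62
VII = 7
62 - 7 = 55

LV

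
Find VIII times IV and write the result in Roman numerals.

VIII = 8
IV = 4
8 × 4 = 32

XXXII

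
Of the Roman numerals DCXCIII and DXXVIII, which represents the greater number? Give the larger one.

DCXCIII = 693
DXXVIII = 528
693 is larger

DCXCIII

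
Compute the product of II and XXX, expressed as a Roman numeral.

II = 2
XXX = 30
2 × 30 = 60

LX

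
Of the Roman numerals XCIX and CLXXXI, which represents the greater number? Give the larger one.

XCIX = 99
CLXXXI = 181
181 is larger

CLXXXI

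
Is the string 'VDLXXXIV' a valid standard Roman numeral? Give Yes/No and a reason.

'VDLXXXIV': V should not appear more than once

No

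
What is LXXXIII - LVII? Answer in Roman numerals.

LXXXIII = 83
LVII = 57
83 - 57 = 26

XXVI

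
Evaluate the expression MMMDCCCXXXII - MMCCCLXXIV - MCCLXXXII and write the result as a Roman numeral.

MMMDCCCXXXII = 3832, MMCCCLXXIV = 2374, MCCLXXXII = 1282
3832 - 2374 = 1458
1458 - 1282 = 176

CLXXVI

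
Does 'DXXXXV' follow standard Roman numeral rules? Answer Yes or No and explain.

'DXXXXV': More than 3 consecutive X's

No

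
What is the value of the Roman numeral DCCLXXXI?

DCCLXXXI: D=500, C=100, C=100, L=50, X=10, X=10, X=10, I=1
500 + 100 + 100 + 50 + 10 + 10 + 10 + 1 = 781

781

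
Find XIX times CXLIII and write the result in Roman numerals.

XIX = 19
CXLIII = 143
19 × 143 = 2717

MMDCCXVII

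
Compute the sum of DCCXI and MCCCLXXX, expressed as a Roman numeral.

DCCXI = 711
MCCCLXXX = 1380
711 + 1380 = 2091

MMXCI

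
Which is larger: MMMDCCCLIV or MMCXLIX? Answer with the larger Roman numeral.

MMMDCCCLIV = 3854
MMCXLIX = 2149
3854 is larger

MMMDCCCLIV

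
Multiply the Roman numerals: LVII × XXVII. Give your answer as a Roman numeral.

LVII = 57
XXVII = 27
57 × 27 = 1539

MDXXXIX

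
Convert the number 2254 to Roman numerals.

Convert 2254 to Roman numerals:
  2254 contains 2×1000 (MM)
  254 contains 2×100 (CC)
  54 contains 1×50 (L)
  4 contains 1×4 (IV)

MMCCLIV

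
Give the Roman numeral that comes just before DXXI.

DXXI = 521; previous is 520

DXX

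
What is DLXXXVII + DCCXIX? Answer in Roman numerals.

DLXXXVII = 587
DCCXIX = 719
587 + 719 = 1306

MCCCVI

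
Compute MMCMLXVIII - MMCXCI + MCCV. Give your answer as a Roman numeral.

MMCMLXVIII = 2968, MMCXCI = 2191, MCCV = 1205
2968 - 2191 = 777
777 + 1205 = 1982

MCMLXXXII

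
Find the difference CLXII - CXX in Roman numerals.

CLXII = 162
CXX = 120
162 - 120 = 42

XLII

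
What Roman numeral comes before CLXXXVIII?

CLXXXVIII = 188; previous is 187

CLXXXVII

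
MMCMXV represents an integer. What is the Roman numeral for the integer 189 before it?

MMCMXV = 2915
2915 - 189 = 2726

MMDCCXXVI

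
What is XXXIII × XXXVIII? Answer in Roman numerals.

XXXIII = 33
XXXVIII = 38
33 × 38 = 1254

MCCLIV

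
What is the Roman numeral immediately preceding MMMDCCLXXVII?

MMMDCCLXXVII = 3777, so the previous integer is 3777 - 1 = 3776

MMMDCCLXXVI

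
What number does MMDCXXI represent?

MMDCXXI: M=1000, M=1000, D=500, C=100, X=10, X=10, I=1
1000 + 1000 + 500 + 100 + 10 + 10 + 1 = 2621

2621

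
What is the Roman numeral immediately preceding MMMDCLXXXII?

MMMDCLXXXII = 3682, so the previous integer is 3682 - 1 = 3681

MMMDCLXXXI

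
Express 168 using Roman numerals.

Convert 168 to Roman numerals:
  168 contains 1×100 (C)
  68 contains 1×50 (L)
  18 contains 1×10 (X)
  8 contains 1×5 (V)
  3 contains 3×1 (III)

CLXVIII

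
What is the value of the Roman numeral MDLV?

MDLV: M=1000, D=500, L=50, V=5
1000 + 500 + 50 + 5 = 1555

1555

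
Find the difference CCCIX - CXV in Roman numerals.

CCCIX = 309
CXV = 115
309 - 115 = 194

CXCIV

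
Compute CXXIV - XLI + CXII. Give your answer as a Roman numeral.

CXXIV = 124, XLI = 41, CXII = 112
124 - 41 = 83
83 + 112 = 195

CXCV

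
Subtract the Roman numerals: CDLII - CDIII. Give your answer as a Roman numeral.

CDLII = 452
CDIII = 403
452 - 403 = 49

XLIX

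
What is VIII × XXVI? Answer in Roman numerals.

VIII = 8
XXVI = 26
8 × 26 = 208

CCVIII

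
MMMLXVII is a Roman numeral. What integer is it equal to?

MMMLXVII: M=1000, M=1000, M=1000, L=50, X=10, V=5, I=1, I=1
1000 + 1000 + 1000 + 50 + 10 + 5 + 1 + 1 = 3067

3067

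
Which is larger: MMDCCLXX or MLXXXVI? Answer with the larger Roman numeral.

MMDCCLXX = 2770
MLXXXVI = 1086
2770 is larger

MMDCCLXX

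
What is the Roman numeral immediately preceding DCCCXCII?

DCCCXCII = 892, so the previous integer is 892 - 1 = 891

DCCCXCI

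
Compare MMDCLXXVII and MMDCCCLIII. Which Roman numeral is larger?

MMDCLXXVII = 2677
MMDCCCLIII = 2853
2853 is larger

MMDCCCLIII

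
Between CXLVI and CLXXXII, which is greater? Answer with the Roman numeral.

CXLVI = 146
CLXXXII = 182
182 is larger

CLXXXII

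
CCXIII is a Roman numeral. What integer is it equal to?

CCXIII: C=100, C=100, X=10, I=1, I=1, I=1
100 + 100 + 10 + 1 + 1 + 1 = 213

213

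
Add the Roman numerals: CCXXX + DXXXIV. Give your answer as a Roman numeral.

CCXXX = 230
DXXXIV = 534
230 + 534 = 764

DCCLXIV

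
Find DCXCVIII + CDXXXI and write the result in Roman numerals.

DCXCVIII = 698
CDXXXI = 431
698 + 431 = 1129

MCXXIX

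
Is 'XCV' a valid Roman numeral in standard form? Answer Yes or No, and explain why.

'XCV': Check the rules: uses only the symbols I, V, X, L, C, D, M; no symbol is repeated more than three times in a row; V, L and D each appear at most once; the only place a smaller symbol precedes a larger one is the allowed subtractive pair XC, the symbol right after such a pair (if any) is smaller than the pair's first symbol, and otherwise the values never increase from left to right. Value: XC (90) + V (5) = 95. So it is a valid standard Roman numeral.

Yes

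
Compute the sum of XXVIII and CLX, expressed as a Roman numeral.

XXVIII = 28
CLX = 160
28 + 160 = 188

CLXXXVIII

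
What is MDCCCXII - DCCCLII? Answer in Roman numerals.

MDCCCXII = 1812
DCCCLII = 852
1812 - 852 = 960

CMLX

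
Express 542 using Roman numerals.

Convert 542 to Roman numerals:
  542 contains 1×500 (D)
  42 contains 1×40 (XL)
  2 contains 2×1 (II)

DXLII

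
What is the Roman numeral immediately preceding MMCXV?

MMCXV = 2115, so the previous integer is 2115 - 1 = 2114

MMCXIV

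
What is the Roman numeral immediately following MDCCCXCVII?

MDCCCXCVII = 1897, so the next integer is 1897 + 1 = 1898

MDCCCXCVIII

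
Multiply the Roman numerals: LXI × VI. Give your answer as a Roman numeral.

LXI = 61
VI = 6
61 × 6 = 366

CCCLXVI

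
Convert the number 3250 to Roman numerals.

Convert 3250 to Roman numerals:
  3250 contains 3×1000 (MMM)
  250 contains 2×100 (CC)
  50 contains 1×50 (L)

MMMCCL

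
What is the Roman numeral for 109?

Convert 109 to Roman numerals:
  109 contains 1×100 (C)
  9 contains 1×9 (IX)

CIX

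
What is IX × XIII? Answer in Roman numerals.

IX = 9
XIII = 13
9 × 13 = 117

CXVII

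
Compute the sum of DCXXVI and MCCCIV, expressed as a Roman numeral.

DCXXVI = 626
MCCCIV = 1304
626 + 1304 = 1930

MCMXXX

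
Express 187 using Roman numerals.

Convert 187 to Roman numerals:
  187 contains 1×100 (C)
  87 contains 1×50 (L)
  37 contains 3×10 (XXX)
  7 contains 1×5 (V)
  2 contains 2×1 (II)

CLXXXVII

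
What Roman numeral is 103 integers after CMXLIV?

CMXLIV = 944
944 + 103 = 1047

MXLVII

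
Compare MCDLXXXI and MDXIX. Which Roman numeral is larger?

MCDLXXXI = 1481
MDXIX = 1519
1519 is larger

MDXIX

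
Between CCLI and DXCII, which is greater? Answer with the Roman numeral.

CCLI = 251
DXCII = 592
592 is larger

DXCII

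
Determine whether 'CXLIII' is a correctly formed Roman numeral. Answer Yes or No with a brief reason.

'CXLIII': Check the rules: uses only the symbols I, V, X, L, C, D, M; no symbol is repeated more than three times in a row; V, L and D each appear at most once; the only place a smaller symbol precedes a larger one is the allowed subtractive pair XL, the symbol right after such a pair (if any) is smaller than the pair's first symbol, and otherwise the values never increase from left to right. Value: C (100) + XL (40) + I (1) + I (1) + I (1) = 143. So it is a valid standard Roman numeral.

Yes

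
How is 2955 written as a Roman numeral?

Convert 2955 to Roman numerals:
  2955 contains 2×1000 (MM)
  955 contains 1×900 (CM)
  55 contains 1×50 (L)
  5 contains 1×5 (V)

MMCMLV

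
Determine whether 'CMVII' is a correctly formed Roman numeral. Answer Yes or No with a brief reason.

'CMVII': Check the rules: uses only the symbols I, V, X, L, C, D, M; no symbol is repeated more than three times in a row; V, L and D each appear at most once; the only place a smaller symbol precedes a larger one is the allowed subtractive pair CM, the symbol right after such a pair (if any) is smaller than the pair's first symbol, and otherwise the values never increase from left to right. Value: CM (900) + V (5) + I (1) + I (1) = 907. So it is a valid standard Roman numeral.

Yes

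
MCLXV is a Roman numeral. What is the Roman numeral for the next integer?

MCLXV = 1165; next is 1166

MCLXVI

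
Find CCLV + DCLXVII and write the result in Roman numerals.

CCLV = 255
DCLXVII = 667
255 + 667 = 922

CMXXII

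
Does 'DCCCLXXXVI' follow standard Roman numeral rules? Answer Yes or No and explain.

'DCCCLXXXVI': Check the rules: uses only the symbols I, V, X, L, C, D, M; no symbol is repeated more than three times in a row; V, L and D each appear at most once; no smaller symbol precedes a larger one (values never increase from left to right). Value: D (500) + C (100) + C (100) + C (100) + L (50) + X (10) + X (10) + X (10) + V (5) + I (1) = 886. So it is a valid standard Roman numeral.

Yes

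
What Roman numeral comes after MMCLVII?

MMCLVII = 2157; next is 2158

MMCLVIII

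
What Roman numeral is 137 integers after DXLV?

DXLV = 545
545 + 137 = 682

DCLXXXII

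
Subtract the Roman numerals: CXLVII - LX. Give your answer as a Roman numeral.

CXLVII = 147
LX = 60
147 - 60 = 87

LXXXVII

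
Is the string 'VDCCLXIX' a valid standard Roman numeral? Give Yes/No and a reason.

'VDCCLXIX': Invalid subtractive combination: VD

No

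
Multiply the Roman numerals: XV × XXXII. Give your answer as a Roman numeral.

XV = 15
XXXII = 32
15 × 32 = 480

CDLXXX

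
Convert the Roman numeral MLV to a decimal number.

MLV: M=1000, L=50, V=5
1000 + 50 + 5 = 1055

1055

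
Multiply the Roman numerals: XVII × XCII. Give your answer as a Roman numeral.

XVII = 17
XCII = 92
17 × 92 = 1564

MDLXIV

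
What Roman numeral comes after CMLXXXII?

CMLXXXII = 982; next is 983

CMLXXXIII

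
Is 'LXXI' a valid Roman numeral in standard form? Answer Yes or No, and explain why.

'LXXI': Check the rules: uses only the symbols I, V, X, L, C, D, M; no symbol is repeated more than three times in a row; V, L and D each appear at most once; no smaller symbol precedes a larger one (values never increase from left to right). Value: L (50) + X (10) + X (10) + I (1) = 71. So it is a valid standard Roman numeral.

Yes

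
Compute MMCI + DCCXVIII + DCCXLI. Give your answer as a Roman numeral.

MMCI = 2101, DCCXVIII = 718, DCCXLI = 741
2101 + 718 = 2819
2819 + 741 = 3560

MMMDLX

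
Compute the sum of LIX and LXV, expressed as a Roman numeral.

LIX = 59
LXV = 65
59 + 65 = 124

CXXIV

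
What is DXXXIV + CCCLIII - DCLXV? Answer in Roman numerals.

DXXXIV = 534, CCCLIII = 353, DCLXV = 665
534 + 353 = 887
887 - 665 = 222

CCXXII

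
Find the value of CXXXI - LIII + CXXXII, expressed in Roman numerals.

CXXXI = 131, LIII = 53, CXXXII = 132
131 - 53 = 78
78 + 132 = 210

CCX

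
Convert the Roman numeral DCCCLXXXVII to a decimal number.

DCCCLXXXVII: D=500, C=100, C=100, C=100, L=50, X=10, X=10, X=10, V=5, I=1, I=1
500 + 100 + 100 + 100 + 50 + 10 + 10 + 10 + 5 + 1 + 1 = 887

887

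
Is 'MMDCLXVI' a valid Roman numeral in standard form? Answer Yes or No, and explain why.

'MMDCLXVI': Check the rules: uses only the symbols I, V, X, L, C, D, M; no symbol is repeated more than three times in a row; V, L and D each appear at most once; no smaller symbol precedes a larger one (values never increase from left to right). Value: M (1000) + M (1000) + D (500) + C (100) + L (50) + X (10) + V (5) + I (1) = 2666. So it is a valid standard Roman numeral.

Yes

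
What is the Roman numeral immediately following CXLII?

CXLII = 142; next is 143

CXLIII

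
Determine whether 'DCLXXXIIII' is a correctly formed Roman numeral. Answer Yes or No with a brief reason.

'DCLXXXIIII': More than 3 consecutive I's

No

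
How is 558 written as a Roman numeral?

Convert 558 to Roman numerals:
  558 contains 1×500 (D)
  58 contains 1×50 (L)
  8 contains 1×5 (V)
  3 contains 3×1 (III)

DLVIII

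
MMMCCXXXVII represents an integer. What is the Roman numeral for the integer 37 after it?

MMMCCXXXVII = 3237
3237 + 37 = 3274

MMMCCLXXIV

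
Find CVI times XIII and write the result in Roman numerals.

CVI = 106
XIII = 13
106 × 13 = 1378

MCCCLXXVIII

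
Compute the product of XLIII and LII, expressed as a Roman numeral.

XLIII = 43
LII = 52
43 × 52 = 2236

MMCCXXXVI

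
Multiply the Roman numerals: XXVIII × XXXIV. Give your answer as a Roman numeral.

XXVIII = 28
XXXIV = 34
28 × 34 = 952

CMLII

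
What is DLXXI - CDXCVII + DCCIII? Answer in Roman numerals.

DLXXI = 571, CDXCVII = 497, DCCIII = 703
571 - 497 = 74
74 + 703 = 777

DCCLXXVII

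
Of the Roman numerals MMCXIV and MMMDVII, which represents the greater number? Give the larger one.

MMCXIV = 2114
MMMDVII = 3507
3507 is larger

MMMDVII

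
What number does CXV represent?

CXV: C=100, X=10, V=5
100 + 10 + 5 = 115

115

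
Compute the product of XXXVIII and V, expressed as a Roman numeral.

XXXVIII = 38
V = 5
38 × 5 = 190

CXC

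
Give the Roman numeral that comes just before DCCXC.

DCCXC = 790, so the previous integer is 790 - 1 = 789

DCCLXXXIX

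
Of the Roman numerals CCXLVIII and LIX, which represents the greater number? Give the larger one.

CCXLVIII = 248
LIX = 59
248 is larger

CCXLVIII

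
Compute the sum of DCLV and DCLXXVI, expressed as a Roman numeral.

DCLV = 655
DCLXXVI = 676
655 + 676 = 1331

MCCCXXXI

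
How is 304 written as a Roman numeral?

Convert 304 to Roman numerals:
  304 contains 3×100 (CCC)
  4 contains 1×4 (IV)

CCCIV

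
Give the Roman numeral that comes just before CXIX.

CXIX = 119, so the previous integer is 119 - 1 = 118

CXVIII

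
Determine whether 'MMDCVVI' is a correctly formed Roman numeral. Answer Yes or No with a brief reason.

'MMDCVVI': V should not appear more than once

No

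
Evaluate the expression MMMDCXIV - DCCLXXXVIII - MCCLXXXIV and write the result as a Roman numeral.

MMMDCXIV = 3614, DCCLXXXVIII = 788, MCCLXXXIV = 1284
3614 - 788 = 2826
2826 - 1284 = 1542

MDXLII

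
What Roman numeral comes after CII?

CII = 102, so the next integer is 102 + 1 = 103

CIII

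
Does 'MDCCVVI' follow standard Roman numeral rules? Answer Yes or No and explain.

'MDCCVVI': V should not appear more than once

No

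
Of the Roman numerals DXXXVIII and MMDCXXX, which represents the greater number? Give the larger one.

DXXXVIII = 538
MMDCXXX = 2630
2630 is larger

MMDCXXX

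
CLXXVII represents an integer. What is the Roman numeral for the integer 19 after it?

CLXXVII = 177
177 + 19 = 196

CXCVI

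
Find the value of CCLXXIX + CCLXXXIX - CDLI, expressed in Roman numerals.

CCLXXIX = 279, CCLXXXIX = 289, CDLI = 451
279 + 289 = 568
568 - 451 = 117

CXVII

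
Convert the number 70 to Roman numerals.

Convert 70 to Roman numerals:
  70 contains 1×50 (L)
  20 contains 2×10 (XX)

LXX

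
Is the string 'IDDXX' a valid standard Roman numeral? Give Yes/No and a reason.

'IDDXX': D should not appear more than once

No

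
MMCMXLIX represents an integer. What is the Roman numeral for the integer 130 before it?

MMCMXLIX = 2949
2949 - 130 = 2819

MMDCCCXIX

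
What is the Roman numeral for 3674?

Convert 3674 to Roman numerals:
  3674 contains 3×1000 (MMM)
  674 contains 1×500 (D)
  174 contains 1×100 (C)
  74 contains 1×50 (L)
  24 contains 2×10 (XX)
  4 contains 1×4 (IV)

MMMDCLXXIV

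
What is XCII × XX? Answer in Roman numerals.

XCII = 92
XX = 20
92 × 20 = 1840

MDCCCXL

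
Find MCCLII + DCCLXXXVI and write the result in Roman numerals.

MCCLII = 1252
DCCLXXXVI = 786
1252 + 786 = 2038

MMXXXVIII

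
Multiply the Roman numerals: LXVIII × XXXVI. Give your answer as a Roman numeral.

LXVIII = 68
XXXVI = 36
68 × 36 = 2448

MMCDXLVIII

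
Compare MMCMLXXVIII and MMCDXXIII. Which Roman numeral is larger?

MMCMLXXVIII = 2978
MMCDXXIII = 2423
2978 is larger

MMCMLXXVIII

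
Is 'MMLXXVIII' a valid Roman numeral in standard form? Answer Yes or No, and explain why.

'MMLXXVIII': Check the rules: uses only the symbols I, V, X, L, C, D, M; no symbol is repeated more than three times in a row; V, L and D each appear at most once; no smaller symbol precedes a larger one (values never increase from left to right). Value: M (1000) + M (1000) + L (50) + X (10) + X (10) + V (5) + I (1) + I (1) + I (1) = 2078. So it is a valid standard Roman numeral.

Yes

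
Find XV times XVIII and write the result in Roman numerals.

XV = 15
XVIII = 18
15 × 18 = 270

CCLXX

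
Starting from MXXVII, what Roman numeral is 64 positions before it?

MXXVII = 1027
1027 - 64 = 963

CMLXIII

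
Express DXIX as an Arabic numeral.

DXIX: D=500, X=10, IX=9
500 + 10 + 9 = 519

519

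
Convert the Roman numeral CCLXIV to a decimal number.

CCLXIV: C=100, C=100, L=50, X=10, IV=4
100 + 100 + 50 + 10 + 4 = 264

264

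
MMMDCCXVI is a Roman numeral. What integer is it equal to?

MMMDCCXVI: M=1000, M=1000, M=1000, D=500, C=100, C=100, X=10, V=5, I=1
1000 + 1000 + 1000 + 500 + 100 + 100 + 10 + 5 + 1 = 3716

3716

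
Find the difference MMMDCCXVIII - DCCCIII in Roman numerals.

MMMDCCXVIII = 3718
DCCCIII = 803
3718 - 803 = 2915

MMCMXV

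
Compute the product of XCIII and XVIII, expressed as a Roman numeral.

XCIII = 93
XVIII = 18
93 × 18 = 1674

MDCLXXIV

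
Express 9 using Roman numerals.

Convert 9 to Roman numerals:
  9 contains 1×9 (IX)

IX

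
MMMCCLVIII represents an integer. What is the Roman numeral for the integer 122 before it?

MMMCCLVIII = 3258
3258 - 122 = 3136

MMMCXXXVI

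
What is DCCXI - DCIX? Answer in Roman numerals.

DCCXI = 711
DCIX = 609
711 - 609 = 102

CII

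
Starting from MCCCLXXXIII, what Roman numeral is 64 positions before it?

MCCCLXXXIII = 1383
1383 - 64 = 1319

MCCCXIX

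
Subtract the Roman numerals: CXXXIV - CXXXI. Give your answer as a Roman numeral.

CXXXIV = 134
CXXXI = 131
134 - 131 = 3

III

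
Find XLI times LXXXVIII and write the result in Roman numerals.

XLI = 41
LXXXVIII = 88
41 × 88 = 3608

MMMDCVIII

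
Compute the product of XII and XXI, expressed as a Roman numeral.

XII = 12
XXI = 21
12 × 21 = 252

CCLII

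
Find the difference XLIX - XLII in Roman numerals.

XLIX = 49
XLII = 42
49 - 42 = 7

VII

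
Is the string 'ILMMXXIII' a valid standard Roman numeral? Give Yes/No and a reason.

'ILMMXXIII': Invalid subtractive combination: IL

No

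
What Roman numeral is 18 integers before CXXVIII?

CXXVIII = 128
128 - 18 = 110

CX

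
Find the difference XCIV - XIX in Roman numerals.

XCIV = 94
XIX = 19
94 - 19 = 75

LXXV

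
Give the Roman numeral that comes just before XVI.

XVI = 16, so the previous integer is 16 - 1 = 15

XV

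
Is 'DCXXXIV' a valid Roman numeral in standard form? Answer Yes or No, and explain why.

'DCXXXIV': Check the rules: uses only the symbols I, V, X, L, C, D, M; no symbol is repeated more than three times in a row; V, L and D each appear at most once; the only place a smaller symbol precedes a larger one is the allowed subtractive pair IV, the symbol right after such a pair (if any) is smaller than the pair's first symbol, and otherwise the values never increase from left to right. Value: D (500) + C (100) + X (10) + X (10) + X (10) + IV (4) = 634. So it is a valid standard Roman numeral.

Yes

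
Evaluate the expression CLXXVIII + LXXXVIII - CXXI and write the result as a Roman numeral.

CLXXVIII = 178, LXXXVIII = 88, CXXI = 121
178 + 88 = 266
266 - 121 = 145

CXLV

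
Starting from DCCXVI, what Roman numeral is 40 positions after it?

DCCXVI = 716
716 + 40 = 756

DCCLVI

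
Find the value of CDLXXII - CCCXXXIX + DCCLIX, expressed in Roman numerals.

CDLXXII = 472, CCCXXXIX = 339, DCCLIX = 759
472 - 339 = 133
133 + 759 = 892

DCCCXCII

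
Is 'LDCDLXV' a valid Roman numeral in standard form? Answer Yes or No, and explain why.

'LDCDLXV': L should not appear more than once

No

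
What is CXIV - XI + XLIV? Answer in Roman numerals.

CXIV = 114, XI = 11, XLIV = 44
114 - 11 = 103
103 + 44 = 147

CXLVII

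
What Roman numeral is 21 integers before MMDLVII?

MMDLVII = 2557
2557 - 21 = 2536

MMDXXXVI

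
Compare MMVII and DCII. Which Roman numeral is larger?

MMVII = 2007
DCII = 602
2007 is larger

MMVII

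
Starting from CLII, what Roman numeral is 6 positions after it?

CLII = 152
152 + 6 = 158

CLVIII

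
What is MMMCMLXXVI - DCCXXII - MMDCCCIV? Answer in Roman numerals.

MMMCMLXXVI = 3976, DCCXXII = 722, MMDCCCIV = 2804
3976 - 722 = 3254
3254 - 2804 = 450

CDL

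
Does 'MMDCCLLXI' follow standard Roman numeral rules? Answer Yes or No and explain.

'MMDCCLLXI': L should not appear more than once

No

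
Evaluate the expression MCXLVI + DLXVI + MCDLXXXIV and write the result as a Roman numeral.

MCXLVI = 1146, DLXVI = 566, MCDLXXXIV = 1484
1146 + 566 = 1712
1712 + 1484 = 3196

MMMCXCVI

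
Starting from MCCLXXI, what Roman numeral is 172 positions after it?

MCCLXXI = 1271
1271 + 172 = 1443

MCDXLIII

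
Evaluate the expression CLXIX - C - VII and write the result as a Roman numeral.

CLXIX = 169, C = 100, VII = 7
169 - 100 = 69
69 - 7 = 62

LXII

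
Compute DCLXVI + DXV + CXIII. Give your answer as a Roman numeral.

DCLXVI = 666, DXV = 515, CXIII = 113
666 + 515 = 1181
1181 + 113 = 1294

MCCXCIV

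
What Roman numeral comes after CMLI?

CMLI = 951, so the next integer is 951 + 1 = 952

CMLII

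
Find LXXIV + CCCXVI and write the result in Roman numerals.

LXXIV = 74
CCCXVI = 316
74 + 316 = 390

CCCXC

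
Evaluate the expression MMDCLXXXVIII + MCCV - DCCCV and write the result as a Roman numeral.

MMDCLXXXVIII = 2688, MCCV = 1205, DCCCV = 805
2688 + 1205 = 3893
3893 - 805 = 3088

MMMLXXXVIII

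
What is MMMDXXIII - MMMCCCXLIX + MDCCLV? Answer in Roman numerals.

MMMDXXIII = 3523, MMMCCCXLIX = 3349, MDCCLV = 1755
3523 - 3349 = 174
174 + 1755 = 1929

MCMXXIX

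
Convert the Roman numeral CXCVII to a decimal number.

CXCVII: C=100, XC=90, V=5, I=1, I=1
100 + 90 + 5 + 1 + 1 = 197

197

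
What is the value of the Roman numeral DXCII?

DXCII: D=500, XC=90, I=1, I=1
500 + 90 + 1 + 1 = 592

592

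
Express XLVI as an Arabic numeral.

XLVI: XL=40, V=5, I=1
40 + 5 + 1 = 46

46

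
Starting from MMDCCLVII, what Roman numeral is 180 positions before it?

MMDCCLVII = 2757
2757 - 180 = 2577

MMDLXXVII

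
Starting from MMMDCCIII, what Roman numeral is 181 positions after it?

MMMDCCIII = 3703
3703 + 181 = 3884

MMMDCCCLXXXIV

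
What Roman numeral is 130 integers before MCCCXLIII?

MCCCXLIII = 1343
1343 - 130 = 1213

MCCXIII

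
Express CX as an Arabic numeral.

CX: C=100, X=10
100 + 10 = 110

110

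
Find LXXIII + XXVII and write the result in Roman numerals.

LXXIII = 73
XXVII = 27
73 + 27 = 100

C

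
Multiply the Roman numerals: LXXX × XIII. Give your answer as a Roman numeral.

LXXX = 80
XIII = 13
80 × 13 = 1040

MXL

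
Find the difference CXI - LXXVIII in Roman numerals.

CXI = 111
LXXVIII = 78
111 - 78 = 33

XXXIII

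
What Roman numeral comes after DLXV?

DLXV = 565; next is 566

DLXVI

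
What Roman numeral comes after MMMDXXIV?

MMMDXXIV = 3524, so the next integer is 3524 + 1 = 3525

MMMDXXV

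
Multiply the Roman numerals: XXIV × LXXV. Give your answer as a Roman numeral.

XXIV = 24
LXXV = 75
24 × 75 = 1800

MDCCC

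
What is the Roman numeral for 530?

Convert 530 to Roman numerals:
  530 contains 1×500 (D)
  30 contains 3×10 (XXX)

DXXX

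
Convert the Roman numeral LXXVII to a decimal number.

LXXVII: L=50, X=10, X=10, V=5, I=1, I=1
50 + 10 + 10 + 5 + 1 + 1 = 77

77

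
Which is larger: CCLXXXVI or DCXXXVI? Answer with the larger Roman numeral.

CCLXXXVI = 286
DCXXXVI = 636
636 is larger

DCXXXVI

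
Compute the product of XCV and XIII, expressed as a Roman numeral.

XCV = 95
XIII = 13
95 × 13 = 1235

MCCXXXV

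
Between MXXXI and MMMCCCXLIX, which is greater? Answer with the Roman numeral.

MXXXI = 1031
MMMCCCXLIX = 3349
3349 is larger

MMMCCCXLIX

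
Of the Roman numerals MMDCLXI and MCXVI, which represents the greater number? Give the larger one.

MMDCLXI = 2661
MCXVI = 1116
2661 is larger

MMDCLXI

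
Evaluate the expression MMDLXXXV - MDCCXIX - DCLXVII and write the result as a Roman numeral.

MMDLXXXV = 2585, MDCCXIX = 1719, DCLXVII = 667
2585 - 1719 = 866
866 - 667 = 199

CXCIX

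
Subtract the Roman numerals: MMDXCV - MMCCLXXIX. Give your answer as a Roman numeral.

MMDXCV = 2595
MMCCLXXIX = 2279
2595 - 2279 = 316

CCCXVI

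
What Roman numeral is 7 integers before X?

X = 10
10 - 7 = 3

III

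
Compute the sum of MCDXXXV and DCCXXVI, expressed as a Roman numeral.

MCDXXXV = 1435
DCCXXVI = 726
1435 + 726 = 2161

MMCLXI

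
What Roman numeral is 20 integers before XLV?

XLV = 45
45 - 20 = 25

XXV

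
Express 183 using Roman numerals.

Convert 183 to Roman numerals:
  183 contains 1×100 (C)
  83 contains 1×50 (L)
  33 contains 3×10 (XXX)
  3 contains 3×1 (III)

CLXXXIII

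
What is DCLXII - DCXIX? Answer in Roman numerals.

DCLXII = 662
DCXIX = 619
662 - 619 = 43

XLIII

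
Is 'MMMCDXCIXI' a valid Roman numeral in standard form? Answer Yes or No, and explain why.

'MMMCDXCIXI': I cannot come right after the subtractive pair IX: once I is subtracted in IX, the next symbol must be smaller than I

No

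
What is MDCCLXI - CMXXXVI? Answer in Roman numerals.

MDCCLXI = 1761
CMXXXVI = 936
1761 - 936 = 825

DCCCXXV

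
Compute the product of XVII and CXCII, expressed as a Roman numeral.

XVII = 17
CXCII = 192
17 × 192 = 3264

MMMCCLXIV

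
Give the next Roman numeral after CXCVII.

CXCVII = 197; next is 198

CXCVIII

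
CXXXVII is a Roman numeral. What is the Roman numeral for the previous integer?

CXXXVII = 137; previous is 136

CXXXVI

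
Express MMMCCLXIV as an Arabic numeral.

MMMCCLXIV: M=1000, M=1000, M=1000, C=100, C=100, L=50, X=10, IV=4
1000 + 1000 + 1000 + 100 + 100 + 50 + 10 + 4 = 3264

3264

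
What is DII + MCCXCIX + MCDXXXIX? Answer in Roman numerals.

DII = 502, MCCXCIX = 1299, MCDXXXIX = 1439
502 + 1299 = 1801
1801 + 1439 = 3240

MMMCCXL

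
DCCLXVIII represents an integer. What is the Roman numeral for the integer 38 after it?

DCCLXVIII = 768
768 + 38 = 806

DCCCVI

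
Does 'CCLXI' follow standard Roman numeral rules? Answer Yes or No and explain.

'CCLXI': Check the rules: uses only the symbols I, V, X, L, C, D, M; no symbol is repeated more than three times in a row; V, L and D each appear at most once; no smaller symbol precedes a larger one (values never increase from left to right). Value: C (100) + C (100) + L (50) + X (10) + I (1) = 261. So it is a valid standard Roman numeral.

Yes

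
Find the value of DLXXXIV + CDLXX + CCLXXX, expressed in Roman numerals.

DLXXXIV = 584, CDLXX = 470, CCLXXX = 280
584 + 470 = 1054
1054 + 280 = 1334

MCCCXXXIV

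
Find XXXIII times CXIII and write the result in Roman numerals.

XXXIII = 33
CXIII = 113
33 × 113 = 3729

MMMDCCXXIX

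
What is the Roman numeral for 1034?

Convert 1034 to Roman numerals:
  1034 contains 1×1000 (M)
  34 contains 3×10 (XXX)
  4 contains 1×4 (IV)

MXXXIV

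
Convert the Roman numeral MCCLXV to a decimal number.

MCCLXV: M=1000, C=100, C=100, L=50, X=10, V=5
1000 + 100 + 100 + 50 + 10 + 5 = 1265

1265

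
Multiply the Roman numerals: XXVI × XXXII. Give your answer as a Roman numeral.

XXVI = 26
XXXII = 32
26 × 32 = 832

DCCCXXXII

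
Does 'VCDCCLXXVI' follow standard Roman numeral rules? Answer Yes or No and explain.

'VCDCCLXXVI': V should not appear more than once

No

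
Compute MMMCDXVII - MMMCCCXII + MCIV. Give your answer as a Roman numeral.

MMMCDXVII = 3417, MMMCCCXII = 3312, MCIV = 1104
3417 - 3312 = 105
105 + 1104 = 1209

MCCIX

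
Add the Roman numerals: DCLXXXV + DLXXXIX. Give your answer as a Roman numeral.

DCLXXXV = 685
DLXXXIX = 589
685 + 589 = 1274

MCCLXXIV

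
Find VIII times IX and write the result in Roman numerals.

VIII = 8
IX = 9
8 × 9 = 72

LXXII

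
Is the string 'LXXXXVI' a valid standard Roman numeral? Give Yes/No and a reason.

'LXXXXVI': More than 3 consecutive X's

No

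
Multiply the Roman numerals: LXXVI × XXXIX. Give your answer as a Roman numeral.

LXXVI = 76
XXXIX = 39
76 × 39 = 2964

MMCMLXIV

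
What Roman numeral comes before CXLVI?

CXLVI = 146, so the previous integer is 146 - 1 = 145

CXLV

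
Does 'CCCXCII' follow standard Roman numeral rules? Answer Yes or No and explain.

'CCCXCII': Check the rules: uses only the symbols I, V, X, L, C, D, M; no symbol is repeated more than three times in a row; V, L and D each appear at most once; the only place a smaller symbol precedes a larger one is the allowed subtractive pair XC, the symbol right after such a pair (if any) is smaller than the pair's first symbol, and otherwise the values never increase from left to right. Value: C (100) + C (100) + C (100) + XC (90) + I (1) + I (1) = 392. So it is a valid standard Roman numeral.

Yes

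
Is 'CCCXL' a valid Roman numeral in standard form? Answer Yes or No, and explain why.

'CCCXL': Check the rules: uses only the symbols I, V, X, L, C, D, M; no symbol is repeated more than three times in a row; V, L and D each appear at most once; the only place a smaller symbol precedes a larger one is the allowed subtractive pair XL, the symbol right after such a pair (if any) is smaller than the pair's first symbol, and otherwise the values never increase from left to right. Value: C (100) + C (100) + C (100) + XL (40) = 340. So it is a valid standard Roman numeral.

Yes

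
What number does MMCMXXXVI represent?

MMCMXXXVI: M=1000, M=1000, CM=900, X=10, X=10, X=10, V=5, I=1
1000 + 1000 + 900 + 10 + 10 + 10 + 5 + 1 = 2936

2936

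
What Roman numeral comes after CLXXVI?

CLXXVI = 176, so the next integer is 176 + 1 = 177

CLXXVII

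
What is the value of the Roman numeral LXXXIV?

LXXXIV: L=50, X=10, X=10, X=10, IV=4
50 + 10 + 10 + 10 + 4 = 84

84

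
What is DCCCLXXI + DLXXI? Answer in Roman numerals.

DCCCLXXI = 871
DLXXI = 571
871 + 571 = 1442

MCDXLII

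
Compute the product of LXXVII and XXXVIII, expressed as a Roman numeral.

LXXVII = 77
XXXVIII = 38
77 × 38 = 2926

MMCMXXVI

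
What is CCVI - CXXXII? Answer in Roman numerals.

CCVI = 206
CXXXII = 132
206 - 132 = 74

LXXIV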